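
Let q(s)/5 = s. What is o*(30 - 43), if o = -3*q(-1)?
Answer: -195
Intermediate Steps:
q(s) = 5*s
o = 15 (o = -15*(-1) = -3*(-5) = 15)
o*(30 - 43) = 15*(30 - 43) = 15*(-13) = -195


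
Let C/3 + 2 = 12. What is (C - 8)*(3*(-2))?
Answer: -132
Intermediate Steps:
C = 30 (C = -6 + 3*12 = -6 + 36 = 30)
(C - 8)*(3*(-2)) = (30 - 8)*(3*(-2)) = 22*(-6) = -132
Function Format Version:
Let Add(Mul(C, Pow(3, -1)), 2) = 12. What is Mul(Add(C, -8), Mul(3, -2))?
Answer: -132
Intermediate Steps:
C = 30 (C = Add(-6, Mul(3, 12)) = Add(-6, 36) = 30)
Mul(Add(C, -8), Mul(3, -2)) = Mul(Add(30, -8), Mul(3, -2)) = Mul(22, -6) = -132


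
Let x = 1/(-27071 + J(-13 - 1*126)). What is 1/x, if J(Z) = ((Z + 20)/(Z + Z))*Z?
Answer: -54261/2 ≈ -27131.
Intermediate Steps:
J(Z) = 10 + Z/2 (J(Z) = ((20 + Z)/((2*Z)))*Z = ((20 + Z)*(1/(2*Z)))*Z = ((20 + Z)/(2*Z))*Z = 10 + Z/2)
x = -2/54261 (x = 1/(-27071 + (10 + (-13 - 1*126)/2)) = 1/(-27071 + (10 + (-13 - 126)/2)) = 1/(-27071 + (10 + (½)*(-139))) = 1/(-27071 + (10 - 139/2)) = 1/(-27071 - 119/2) = 1/(-54261/2) = -2/54261 ≈ -3.6859e-5)
1/x = 1/(-2/54261) = -54261/2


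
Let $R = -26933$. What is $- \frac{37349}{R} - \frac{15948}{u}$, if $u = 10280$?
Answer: $- \frac{11394941}{69217810} \approx -0.16462$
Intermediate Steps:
$- \frac{37349}{R} - \frac{15948}{u} = - \frac{37349}{-26933} - \frac{15948}{10280} = \left(-37349\right) \left(- \frac{1}{26933}\right) - \frac{3987}{2570} = \frac{37349}{26933} - \frac{3987}{2570} = - \frac{11394941}{69217810}$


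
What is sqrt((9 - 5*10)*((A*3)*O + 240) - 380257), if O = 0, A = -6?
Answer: I*sqrt(390097) ≈ 624.58*I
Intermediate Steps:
sqrt((9 - 5*10)*((A*3)*O + 240) - 380257) = sqrt((9 - 5*10)*(-6*3*0 + 240) - 380257) = sqrt((9 - 50)*(-18*0 + 240) - 380257) = sqrt(-41*(0 + 240) - 380257) = sqrt(-41*240 - 380257) = sqrt(-9840 - 380257) = sqrt(-390097) = I*sqrt(390097)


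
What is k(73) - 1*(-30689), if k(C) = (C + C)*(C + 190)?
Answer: 69087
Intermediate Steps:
k(C) = 2*C*(190 + C) (k(C) = (2*C)*(190 + C) = 2*C*(190 + C))
k(73) - 1*(-30689) = 2*73*(190 + 73) - 1*(-30689) = 2*73*263 + 30689 = 38398 + 30689 = 69087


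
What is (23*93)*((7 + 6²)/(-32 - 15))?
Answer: -91977/47 ≈ -1957.0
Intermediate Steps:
(23*93)*((7 + 6²)/(-32 - 15)) = 2139*((7 + 36)/(-47)) = 2139*(43*(-1/47)) = 2139*(-43/47) = -91977/47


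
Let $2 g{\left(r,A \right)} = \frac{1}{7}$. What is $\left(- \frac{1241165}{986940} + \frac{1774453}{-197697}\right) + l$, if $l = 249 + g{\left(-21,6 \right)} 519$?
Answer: $\frac{25116091291145}{91053702684} \approx 275.84$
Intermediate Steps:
$g{\left(r,A \right)} = \frac{1}{14}$ ($g{\left(r,A \right)} = \frac{1}{2 \cdot 7} = \frac{1}{2} \cdot \frac{1}{7} = \frac{1}{14}$)
$l = \frac{4005}{14}$ ($l = 249 + \frac{1}{14} \cdot 519 = 249 + \frac{519}{14} = \frac{4005}{14} \approx 286.07$)
$\left(- \frac{1241165}{986940} + \frac{1774453}{-197697}\right) + l = \left(- \frac{1241165}{986940} + \frac{1774453}{-197697}\right) + \frac{4005}{14} = \left(\left(-1241165\right) \frac{1}{986940} + 1774453 \left(- \frac{1}{197697}\right)\right) + \frac{4005}{14} = \left(- \frac{248233}{197388} - \frac{1774453}{197697}\right) + \frac{4005}{14} = - \frac{133110216055}{13007671812} + \frac{4005}{14} = \frac{25116091291145}{91053702684}$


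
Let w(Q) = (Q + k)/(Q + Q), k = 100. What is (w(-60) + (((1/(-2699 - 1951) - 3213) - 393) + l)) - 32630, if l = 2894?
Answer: -51680617/1550 ≈ -33342.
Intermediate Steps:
w(Q) = (100 + Q)/(2*Q) (w(Q) = (Q + 100)/(Q + Q) = (100 + Q)/((2*Q)) = (100 + Q)*(1/(2*Q)) = (100 + Q)/(2*Q))
(w(-60) + (((1/(-2699 - 1951) - 3213) - 393) + l)) - 32630 = ((½)*(100 - 60)/(-60) + (((1/(-2699 - 1951) - 3213) - 393) + 2894)) - 32630 = ((½)*(-1/60)*40 + (((1/(-4650) - 3213) - 393) + 2894)) - 32630 = (-⅓ + (((-1/4650 - 3213) - 393) + 2894)) - 32630 = (-⅓ + ((-14940451/4650 - 393) + 2894)) - 32630 = (-⅓ + (-16767901/4650 + 2894)) - 32630 = (-⅓ - 3310801/4650) - 32630 = -1104117/1550 - 32630 = -51680617/1550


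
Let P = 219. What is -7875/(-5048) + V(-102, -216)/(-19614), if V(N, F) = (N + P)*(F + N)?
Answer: 57046023/16501912 ≈ 3.4569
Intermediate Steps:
V(N, F) = (219 + N)*(F + N) (V(N, F) = (N + 219)*(F + N) = (219 + N)*(F + N))
-7875/(-5048) + V(-102, -216)/(-19614) = -7875/(-5048) + ((-102)² + 219*(-216) + 219*(-102) - 216*(-102))/(-19614) = -7875*(-1/5048) + (10404 - 47304 - 22338 + 22032)*(-1/19614) = 7875/5048 - 37206*(-1/19614) = 7875/5048 + 6201/3269 = 57046023/16501912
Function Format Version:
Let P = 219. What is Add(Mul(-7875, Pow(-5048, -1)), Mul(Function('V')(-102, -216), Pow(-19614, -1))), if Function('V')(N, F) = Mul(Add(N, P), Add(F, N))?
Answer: Rational(57046023, 16501912) ≈ 3.4569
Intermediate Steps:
Function('V')(N, F) = Mul(Add(219, N), Add(F, N)) (Function('V')(N, F) = Mul(Add(N, 219), Add(F, N)) = Mul(Add(219, N), Add(F, N)))
Add(Mul(-7875, Pow(-5048, -1)), Mul(Function('V')(-102, -216), Pow(-19614, -1))) = Add(Mul(-7875, Pow(-5048, -1)), Mul(Add(Pow(-102, 2), Mul(219, -216), Mul(219, -102), Mul(-216, -102)), Pow(-19614, -1))) = Add(Mul(-7875, Rational(-1, 5048)), Mul(Add(10404, -47304, -22338, 22032), Rational(-1, 19614))) = Add(Rational(7875, 5048), Mul(-37206, Rational(-1, 19614))) = Add(Rational(7875, 5048), Rational(6201, 3269)) = Rational(57046023, 16501912)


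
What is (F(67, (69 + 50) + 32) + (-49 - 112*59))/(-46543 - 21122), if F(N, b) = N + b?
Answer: 6439/67665 ≈ 0.095160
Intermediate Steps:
(F(67, (69 + 50) + 32) + (-49 - 112*59))/(-46543 - 21122) = ((67 + ((69 + 50) + 32)) + (-49 - 112*59))/(-46543 - 21122) = ((67 + (119 + 32)) + (-49 - 6608))/(-67665) = ((67 + 151) - 6657)*(-1/67665) = (218 - 6657)*(-1/67665) = -6439*(-1/67665) = 6439/67665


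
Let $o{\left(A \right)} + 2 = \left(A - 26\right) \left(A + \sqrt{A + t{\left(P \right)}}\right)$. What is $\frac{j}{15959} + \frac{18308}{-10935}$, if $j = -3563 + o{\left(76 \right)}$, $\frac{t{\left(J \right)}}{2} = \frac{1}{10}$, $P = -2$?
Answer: $- \frac{289607647}{174511665} + \frac{10 \sqrt{1905}}{15959} \approx -1.6322$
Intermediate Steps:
$t{\left(J \right)} = \frac{1}{5}$ ($t{\left(J \right)} = \frac{2}{10} = 2 \cdot \frac{1}{10} = \frac{1}{5}$)
$o{\left(A \right)} = -2 + \left(-26 + A\right) \left(A + \sqrt{\frac{1}{5} + A}\right)$ ($o{\left(A \right)} = -2 + \left(A - 26\right) \left(A + \sqrt{A + \frac{1}{5}}\right) = -2 + \left(-26 + A\right) \left(A + \sqrt{\frac{1}{5} + A}\right)$)
$j = 235 + 10 \sqrt{1905}$ ($j = -3563 - \left(1978 - 5776 - 10 \sqrt{5 + 25 \cdot 76}\right) = -3563 - \left(-3798 - 10 \sqrt{5 + 1900}\right) = -3563 - \left(-3798 - 10 \sqrt{1905}\right) = -3563 + \left(3798 + 10 \sqrt{1905}\right) = 235 + 10 \sqrt{1905} \approx 671.46$)
$\frac{j}{15959} + \frac{18308}{-10935} = \frac{235 + 10 \sqrt{1905}}{15959} + \frac{18308}{-10935} = \left(235 + 10 \sqrt{1905}\right) \frac{1}{15959} + 18308 \left(- \frac{1}{10935}\right) = \left(\frac{235}{15959} + \frac{10 \sqrt{1905}}{15959}\right) - \frac{18308}{10935} = - \frac{289607647}{174511665} + \frac{10 \sqrt{1905}}{15959}$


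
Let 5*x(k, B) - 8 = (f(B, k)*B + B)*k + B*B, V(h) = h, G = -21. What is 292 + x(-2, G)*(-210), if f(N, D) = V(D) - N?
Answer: -53846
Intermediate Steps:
f(N, D) = D - N
x(k, B) = 8/5 + B²/5 + k*(B + B*(k - B))/5 (x(k, B) = 8/5 + (((k - B)*B + B)*k + B*B)/5 = 8/5 + ((B*(k - B) + B)*k + B²)/5 = 8/5 + ((B + B*(k - B))*k + B²)/5 = 8/5 + (k*(B + B*(k - B)) + B²)/5 = 8/5 + (B² + k*(B + B*(k - B)))/5 = 8/5 + (B²/5 + k*(B + B*(k - B))/5) = 8/5 + B²/5 + k*(B + B*(k - B))/5)
292 + x(-2, G)*(-210) = 292 + (8/5 + (⅕)*(-21)² + (⅕)*(-21)*(-2) - ⅕*(-21)*(-2)*(-21 - 1*(-2)))*(-210) = 292 + (8/5 + (⅕)*441 + 42/5 - ⅕*(-21)*(-2)*(-21 + 2))*(-210) = 292 + (8/5 + 441/5 + 42/5 - ⅕*(-21)*(-2)*(-19))*(-210) = 292 + (8/5 + 441/5 + 42/5 + 798/5)*(-210) = 292 + (1289/5)*(-210) = 292 - 54138 = -53846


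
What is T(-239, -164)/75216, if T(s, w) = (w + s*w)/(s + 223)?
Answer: -4879/150432 ≈ -0.032433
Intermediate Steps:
T(s, w) = (w + s*w)/(223 + s)
T(-239, -164)/75216 = -164*(1 - 239)/(223 - 239)/75216 = -164*(-238)/(-16)*(1/75216) = -164*(-1/16)*(-238)*(1/75216) = -4879/2*1/75216 = -4879/150432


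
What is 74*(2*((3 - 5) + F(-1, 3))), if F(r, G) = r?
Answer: -444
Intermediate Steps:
74*(2*((3 - 5) + F(-1, 3))) = 74*(2*((3 - 5) - 1)) = 74*(2*(-2 - 1)) = 74*(2*(-3)) = 74*(-6) = -444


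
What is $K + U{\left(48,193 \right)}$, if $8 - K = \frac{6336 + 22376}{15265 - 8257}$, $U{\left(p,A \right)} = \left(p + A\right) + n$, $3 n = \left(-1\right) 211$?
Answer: $\frac{152923}{876} \approx 174.57$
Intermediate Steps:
$n = - \frac{211}{3}$ ($n = \frac{\left(-1\right) 211}{3} = \frac{1}{3} \left(-211\right) = - \frac{211}{3} \approx -70.333$)
$U{\left(p,A \right)} = - \frac{211}{3} + A + p$ ($U{\left(p,A \right)} = \left(p + A\right) - \frac{211}{3} = \left(A + p\right) - \frac{211}{3} = - \frac{211}{3} + A + p$)
$K = \frac{3419}{876}$ ($K = 8 - \frac{6336 + 22376}{15265 - 8257} = 8 - \frac{28712}{7008} = 8 - 28712 \cdot \frac{1}{7008} = 8 - \frac{3589}{876} = \frac{3419}{876} \approx 3.903$)
$K + U{\left(48,193 \right)} = \frac{3419}{876} + \left(- \frac{211}{3} + 193 + 48\right) = \frac{3419}{876} + \frac{512}{3} = \frac{152923}{876}$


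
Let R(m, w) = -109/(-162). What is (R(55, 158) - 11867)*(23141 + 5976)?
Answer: -55972919365/162 ≈ -3.4551e+8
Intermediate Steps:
R(m, w) = 109/162 (R(m, w) = -109*(-1/162) = 109/162)
(R(55, 158) - 11867)*(23141 + 5976) = (109/162 - 11867)*(23141 + 5976) = -1922345/162*29117 = -55972919365/162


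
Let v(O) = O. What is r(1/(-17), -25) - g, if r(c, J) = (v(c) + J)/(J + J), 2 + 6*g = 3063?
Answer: -1299647/2550 ≈ -509.67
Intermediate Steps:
g = 3061/6 (g = -⅓ + (⅙)*3063 = -⅓ + 1021/2 = 3061/6 ≈ 510.17)
r(c, J) = (J + c)/(2*J) (r(c, J) = (c + J)/(J + J) = (J + c)/((2*J)) = (J + c)*(1/(2*J)) = (J + c)/(2*J))
r(1/(-17), -25) - g = (½)*(-25 + 1/(-17))/(-25) - 1*3061/6 = (½)*(-1/25)*(-25 - 1/17) - 3061/6 = (½)*(-1/25)*(-426/17) - 3061/6 = 213/425 - 3061/6 = -1299647/2550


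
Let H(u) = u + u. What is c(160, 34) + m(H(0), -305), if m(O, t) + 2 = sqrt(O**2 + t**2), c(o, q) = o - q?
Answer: 429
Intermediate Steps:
H(u) = 2*u
m(O, t) = -2 + sqrt(O**2 + t**2)
c(160, 34) + m(H(0), -305) = (160 - 1*34) + (-2 + sqrt((2*0)**2 + (-305)**2)) = (160 - 34) + (-2 + sqrt(0**2 + 93025)) = 126 + (-2 + sqrt(0 + 93025)) = 126 + (-2 + sqrt(93025)) = 126 + (-2 + 305) = 126 + 303 = 429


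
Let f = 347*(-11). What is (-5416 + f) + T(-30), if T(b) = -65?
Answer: -9298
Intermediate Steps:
f = -3817
(-5416 + f) + T(-30) = (-5416 - 3817) - 65 = -9233 - 65 = -9298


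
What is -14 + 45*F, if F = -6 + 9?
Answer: 121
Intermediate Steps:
F = 3
-14 + 45*F = -14 + 45*3 = -14 + 135 = 121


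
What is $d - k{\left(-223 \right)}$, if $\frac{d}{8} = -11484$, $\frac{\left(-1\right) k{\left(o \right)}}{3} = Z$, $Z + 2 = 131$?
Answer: $-91485$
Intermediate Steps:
$Z = 129$ ($Z = -2 + 131 = 129$)
$k{\left(o \right)} = -387$ ($k{\left(o \right)} = \left(-3\right) 129 = -387$)
$d = -91872$ ($d = 8 \left(-11484\right) = -91872$)
$d - k{\left(-223 \right)} = -91872 - -387 = -91872 + 387 = -91485$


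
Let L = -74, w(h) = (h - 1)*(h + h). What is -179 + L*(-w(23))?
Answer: 74709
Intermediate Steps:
w(h) = 2*h*(-1 + h) (w(h) = (-1 + h)*(2*h) = 2*h*(-1 + h))
-179 + L*(-w(23)) = -179 - (-74)*2*23*(-1 + 23) = -179 - (-74)*2*23*22 = -179 - (-74)*1012 = -179 - 74*(-1012) = -179 + 74888 = 74709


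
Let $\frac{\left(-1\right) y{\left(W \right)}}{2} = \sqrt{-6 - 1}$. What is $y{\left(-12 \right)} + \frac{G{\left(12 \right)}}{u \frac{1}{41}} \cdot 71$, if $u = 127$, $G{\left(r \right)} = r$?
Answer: $\frac{34932}{127} - 2 i \sqrt{7} \approx 275.06 - 5.2915 i$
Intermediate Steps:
$y{\left(W \right)} = - 2 i \sqrt{7}$ ($y{\left(W \right)} = - 2 \sqrt{-6 - 1} = - 2 \sqrt{-7} = - 2 i \sqrt{7}$)
$y{\left(-12 \right)} + \frac{G{\left(12 \right)}}{u \frac{1}{41}} \cdot 71 = - 2 i \sqrt{7} + \frac{12}{127 \cdot \frac{1}{41}} \cdot 71 = - 2 i \sqrt{7} + \frac{12}{\frac{127}{41}} \cdot 71 = - 2 i \sqrt{7} + 12 \cdot \frac{41}{127} \cdot 71 = - 2 i \sqrt{7} + \frac{492}{127} \cdot 71 = - 2 i \sqrt{7} + \frac{34932}{127} = \frac{34932}{127} - 2 i \sqrt{7}$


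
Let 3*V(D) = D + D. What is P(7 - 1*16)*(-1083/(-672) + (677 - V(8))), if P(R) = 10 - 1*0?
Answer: 2262215/336 ≈ 6732.8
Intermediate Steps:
V(D) = 2*D/3 (V(D) = (D + D)/3 = (2*D)/3 = 2*D/3)
P(R) = 10 (P(R) = 10 + 0 = 10)
P(7 - 1*16)*(-1083/(-672) + (677 - V(8))) = 10*(-1083/(-672) + (677 - 2*8/3)) = 10*(-1083*(-1/672) + (677 - 1*16/3)) = 10*(361/224 + (677 - 16/3)) = 10*(361/224 + 2015/3) = 10*(452443/672) = 2262215/336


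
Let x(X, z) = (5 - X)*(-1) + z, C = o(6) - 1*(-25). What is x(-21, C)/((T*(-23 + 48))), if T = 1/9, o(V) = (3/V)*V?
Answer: 18/25 ≈ 0.72000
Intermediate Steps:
o(V) = 3
T = ⅑ ≈ 0.11111
C = 28 (C = 3 - 1*(-25) = 3 + 25 = 28)
x(X, z) = -5 + X + z (x(X, z) = (-5 + X) + z = -5 + X + z)
x(-21, C)/((T*(-23 + 48))) = (-5 - 21 + 28)/(((-23 + 48)/9)) = 2/(((⅑)*25)) = 2/(25/9) = 2*(9/25) = 18/25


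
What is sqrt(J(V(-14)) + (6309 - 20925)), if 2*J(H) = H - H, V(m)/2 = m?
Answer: 6*I*sqrt(406) ≈ 120.9*I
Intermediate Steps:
V(m) = 2*m
J(H) = 0 (J(H) = (H - H)/2 = (1/2)*0 = 0)
sqrt(J(V(-14)) + (6309 - 20925)) = sqrt(0 + (6309 - 20925)) = sqrt(0 - 14616) = sqrt(-14616) = 6*I*sqrt(406)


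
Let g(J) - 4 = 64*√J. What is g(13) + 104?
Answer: 108 + 64*√13 ≈ 338.76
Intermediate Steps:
g(J) = 4 + 64*√J
g(13) + 104 = (4 + 64*√13) + 104 = 108 + 64*√13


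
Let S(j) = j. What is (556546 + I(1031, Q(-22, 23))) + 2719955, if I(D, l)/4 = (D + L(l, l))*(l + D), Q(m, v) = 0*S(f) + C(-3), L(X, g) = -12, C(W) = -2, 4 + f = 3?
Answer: 7470705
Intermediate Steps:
f = -1 (f = -4 + 3 = -1)
Q(m, v) = -2 (Q(m, v) = 0*(-1) - 2 = 0 - 2 = -2)
I(D, l) = 4*(-12 + D)*(D + l) (I(D, l) = 4*((D - 12)*(l + D)) = 4*((-12 + D)*(D + l)) = 4*(-12 + D)*(D + l))
(556546 + I(1031, Q(-22, 23))) + 2719955 = (556546 + (-48*1031 - 48*(-2) + 4*1031² + 4*1031*(-2))) + 2719955 = (556546 + (-49488 + 96 + 4*1062961 - 8248)) + 2719955 = (556546 + (-49488 + 96 + 4251844 - 8248)) + 2719955 = (556546 + 4194204) + 2719955 = 4750750 + 2719955 = 7470705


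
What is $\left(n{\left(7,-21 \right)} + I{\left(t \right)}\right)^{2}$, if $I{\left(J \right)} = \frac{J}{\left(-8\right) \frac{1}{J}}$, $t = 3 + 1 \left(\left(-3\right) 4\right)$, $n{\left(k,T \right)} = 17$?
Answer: $\frac{3025}{64} \approx 47.266$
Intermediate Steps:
$t = -9$ ($t = 3 + 1 \left(-12\right) = 3 - 12 = -9$)
$I{\left(J \right)} = - \frac{J^{2}}{8}$ ($I{\left(J \right)} = J \left(- \frac{J}{8}\right) = - \frac{J^{2}}{8}$)
$\left(n{\left(7,-21 \right)} + I{\left(t \right)}\right)^{2} = \left(17 - \frac{\left(-9\right)^{2}}{8}\right)^{2} = \left(17 - \frac{81}{8}\right)^{2} = \left(\frac{55}{8}\right)^{2} = \frac{3025}{64}$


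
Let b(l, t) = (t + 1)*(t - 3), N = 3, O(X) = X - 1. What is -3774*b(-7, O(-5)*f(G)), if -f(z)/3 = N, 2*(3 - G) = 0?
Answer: -10586070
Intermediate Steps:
O(X) = -1 + X
G = 3 (G = 3 - 1/2*0 = 3 + 0 = 3)
f(z) = -9 (f(z) = -3*3 = -9)
b(l, t) = (1 + t)*(-3 + t)
-3774*b(-7, O(-5)*f(G)) = -3774*(-3 + ((-1 - 5)*(-9))**2 - 2*(-1 - 5)*(-9)) = -3774*(-3 + (-6*(-9))**2 - (-12)*(-9)) = -3774*(-3 + 54**2 - 2*54) = -3774*(-3 + 2916 - 108) = -3774*2805 = -10586070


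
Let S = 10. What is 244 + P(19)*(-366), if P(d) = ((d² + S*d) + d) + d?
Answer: -215330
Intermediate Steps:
P(d) = d² + 12*d (P(d) = ((d² + 10*d) + d) + d = (d² + 11*d) + d = d² + 12*d)
244 + P(19)*(-366) = 244 + (19*(12 + 19))*(-366) = 244 + (19*31)*(-366) = 244 + 589*(-366) = 244 - 215574 = -215330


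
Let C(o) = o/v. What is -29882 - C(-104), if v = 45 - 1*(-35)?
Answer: -298807/10 ≈ -29881.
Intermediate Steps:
v = 80 (v = 45 + 35 = 80)
C(o) = o/80
-29882 - C(-104) = -29882 - (-104)/80 = -29882 - 1*(-13/10) = -29882 + 13/10 = -298807/10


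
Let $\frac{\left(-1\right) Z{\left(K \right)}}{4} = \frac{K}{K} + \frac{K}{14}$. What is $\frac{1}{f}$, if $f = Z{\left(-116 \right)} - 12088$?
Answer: $- \frac{7}{84412} \approx -8.2927 \cdot 10^{-5}$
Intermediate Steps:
$Z{\left(K \right)} = -4 - \frac{2 K}{7}$ ($Z{\left(K \right)} = - 4 \left(\frac{K}{K} + \frac{K}{14}\right) = - 4 \left(1 + K \frac{1}{14}\right) = - 4 \left(1 + \frac{K}{14}\right) = -4 - \frac{2 K}{7}$)
$f = - \frac{84412}{7}$ ($f = \left(-4 - - \frac{232}{7}\right) - 12088 = \left(-4 + \frac{232}{7}\right) - 12088 = \frac{204}{7} - 12088 = - \frac{84412}{7} \approx -12059.0$)
$\frac{1}{f} = \frac{1}{- \frac{84412}{7}} = - \frac{7}{84412}$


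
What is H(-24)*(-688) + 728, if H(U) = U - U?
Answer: 728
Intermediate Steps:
H(U) = 0
H(-24)*(-688) + 728 = 0*(-688) + 728 = 0 + 728 = 728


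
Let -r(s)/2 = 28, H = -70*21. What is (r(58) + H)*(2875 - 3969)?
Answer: 1669444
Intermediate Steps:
H = -1470
r(s) = -56 (r(s) = -2*28 = -56)
(r(58) + H)*(2875 - 3969) = (-56 - 1470)*(2875 - 3969) = -1526*(-1094) = 1669444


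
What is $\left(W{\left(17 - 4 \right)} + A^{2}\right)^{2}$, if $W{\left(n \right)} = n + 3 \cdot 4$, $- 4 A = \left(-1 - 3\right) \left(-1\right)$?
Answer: $676$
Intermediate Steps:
$A = -1$ ($A = - \frac{\left(-1 - 3\right) \left(-1\right)}{4} = - \frac{\left(-4\right) \left(-1\right)}{4} = \left(- \frac{1}{4}\right) 4 = -1$)
$W{\left(n \right)} = 12 + n$ ($W{\left(n \right)} = n + 12 = 12 + n$)
$\left(W{\left(17 - 4 \right)} + A^{2}\right)^{2} = \left(\left(12 + \left(17 - 4\right)\right) + \left(-1\right)^{2}\right)^{2} = \left(\left(12 + 13\right) + 1\right)^{2} = \left(25 + 1\right)^{2} = 26^{2} = 676$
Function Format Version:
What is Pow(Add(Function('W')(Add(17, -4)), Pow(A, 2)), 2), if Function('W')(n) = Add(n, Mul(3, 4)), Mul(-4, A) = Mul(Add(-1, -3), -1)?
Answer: 676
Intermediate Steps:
A = -1 (A = Mul(Rational(-1, 4), Mul(Add(-1, -3), -1)) = Mul(Rational(-1, 4), Mul(-4, -1)) = Mul(Rational(-1, 4), 4) = -1)
Function('W')(n) = Add(12, n) (Function('W')(n) = Add(n, 12) = Add(12, n))
Pow(Add(Function('W')(Add(17, -4)), Pow(A, 2)), 2) = Pow(Add(Add(12, Add(17, -4)), Pow(-1, 2)), 2) = Pow(Add(Add(12, 13), 1), 2) = Pow(Add(25, 1), 2) = Pow(26, 2) = 676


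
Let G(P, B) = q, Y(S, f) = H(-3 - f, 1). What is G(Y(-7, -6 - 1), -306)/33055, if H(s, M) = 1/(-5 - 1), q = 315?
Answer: 63/6611 ≈ 0.0095296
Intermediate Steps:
H(s, M) = -⅙ (H(s, M) = 1/(-6) = -⅙)
Y(S, f) = -⅙
G(P, B) = 315
G(Y(-7, -6 - 1), -306)/33055 = 315/33055 = 315*(1/33055) = 63/6611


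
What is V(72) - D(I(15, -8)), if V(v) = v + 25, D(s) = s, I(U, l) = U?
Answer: 82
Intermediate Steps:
V(v) = 25 + v
V(72) - D(I(15, -8)) = (25 + 72) - 1*15 = 97 - 15 = 82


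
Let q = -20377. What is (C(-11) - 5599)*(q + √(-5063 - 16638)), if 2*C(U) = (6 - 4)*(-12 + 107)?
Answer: 112155008 - 5504*I*√21701 ≈ 1.1216e+8 - 8.1081e+5*I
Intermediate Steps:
C(U) = 95 (C(U) = ((6 - 4)*(-12 + 107))/2 = (2*95)/2 = (½)*190 = 95)
(C(-11) - 5599)*(q + √(-5063 - 16638)) = (95 - 5599)*(-20377 + √(-5063 - 16638)) = -5504*(-20377 + √(-21701)) = -5504*(-20377 + I*√21701) = 112155008 - 5504*I*√21701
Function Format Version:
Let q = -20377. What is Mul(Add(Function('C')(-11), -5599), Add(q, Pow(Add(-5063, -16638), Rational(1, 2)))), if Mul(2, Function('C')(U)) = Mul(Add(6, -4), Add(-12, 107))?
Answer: Add(112155008, Mul(-5504, I, Pow(21701, Rational(1, 2)))) ≈ Add(1.1216e+8, Mul(-8.1081e+5, I))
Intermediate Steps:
Function('C')(U) = 95 (Function('C')(U) = Mul(Rational(1, 2), Mul(Add(6, -4), Add(-12, 107))) = Mul(Rational(1, 2), Mul(2, 95)) = Mul(Rational(1, 2), 190) = 95)
Mul(Add(Function('C')(-11), -5599), Add(q, Pow(Add(-5063, -16638), Rational(1, 2)))) = Mul(Add(95, -5599), Add(-20377, Pow(Add(-5063, -16638), Rational(1, 2)))) = Mul(-5504, Add(-20377, Pow(-21701, Rational(1, 2)))) = Mul(-5504, Add(-20377, Mul(I, Pow(21701, Rational(1, 2))))) = Add(112155008, Mul(-5504, I, Pow(21701, Rational(1, 2))))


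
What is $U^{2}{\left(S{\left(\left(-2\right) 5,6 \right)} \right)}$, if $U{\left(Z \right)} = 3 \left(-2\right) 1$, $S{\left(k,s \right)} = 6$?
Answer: $36$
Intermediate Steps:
$U{\left(Z \right)} = -6$ ($U{\left(Z \right)} = \left(-6\right) 1 = -6$)
$U^{2}{\left(S{\left(\left(-2\right) 5,6 \right)} \right)} = \left(-6\right)^{2} = 36$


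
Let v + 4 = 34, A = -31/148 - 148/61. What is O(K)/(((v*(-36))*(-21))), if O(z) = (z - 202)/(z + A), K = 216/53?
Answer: -2367593/390613671 ≈ -0.0060612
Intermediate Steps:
A = -23795/9028 (A = -31*1/148 - 148*1/61 = -31/148 - 148/61 = -23795/9028 ≈ -2.6357)
v = 30 (v = -4 + 34 = 30)
K = 216/53 (K = 216*(1/53) = 216/53 ≈ 4.0755)
O(z) = (-202 + z)/(-23795/9028 + z) (O(z) = (z - 202)/(z - 23795/9028) = (-202 + z)/(-23795/9028 + z))
O(K)/(((v*(-36))*(-21))) = (9028*(-202 + 216/53)/(-23795 + 9028*(216/53)))/(((30*(-36))*(-21))) = (9028*(-10490/53)/(-23795 + 1950048/53))/((-1080*(-21))) = (9028*(-10490/53)/(688913/53))/22680 = (9028*(53/688913)*(-10490/53))*(1/22680) = -94703720/688913*1/22680 = -2367593/390613671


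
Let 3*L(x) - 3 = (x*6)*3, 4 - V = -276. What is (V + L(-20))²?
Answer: 25921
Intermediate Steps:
V = 280 (V = 4 - 1*(-276) = 4 + 276 = 280)
L(x) = 1 + 6*x (L(x) = 1 + ((x*6)*3)/3 = 1 + ((6*x)*3)/3 = 1 + (18*x)/3 = 1 + 6*x)
(V + L(-20))² = (280 + (1 + 6*(-20)))² = (280 + (1 - 120))² = (280 - 119)² = 161² = 25921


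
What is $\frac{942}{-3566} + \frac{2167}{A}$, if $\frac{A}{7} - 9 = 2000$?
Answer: $- \frac{2759912}{25074329} \approx -0.11007$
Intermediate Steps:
$A = 14063$ ($A = 63 + 7 \cdot 2000 = 63 + 14000 = 14063$)
$\frac{942}{-3566} + \frac{2167}{A} = \frac{942}{-3566} + \frac{2167}{14063} = 942 \left(- \frac{1}{3566}\right) + 2167 \cdot \frac{1}{14063} = - \frac{471}{1783} + \frac{2167}{14063} = - \frac{2759912}{25074329}$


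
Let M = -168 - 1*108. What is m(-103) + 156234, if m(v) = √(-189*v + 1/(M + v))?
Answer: 156234 + 2*√699064742/379 ≈ 1.5637e+5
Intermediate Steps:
M = -276 (M = -168 - 108 = -276)
m(v) = √(1/(-276 + v) - 189*v) (m(v) = √(-189*v + 1/(-276 + v)) = √(1/(-276 + v) - 189*v))
m(-103) + 156234 = √((1 - 189*(-103)*(-276 - 103))/(-276 - 103)) + 156234 = √((1 - 189*(-103)*(-379))/(-379)) + 156234 = √(-(1 - 7377993)/379) + 156234 = √(-1/379*(-7377992)) + 156234 = √(7377992/379) + 156234 = 2*√699064742/379 + 156234 = 156234 + 2*√699064742/379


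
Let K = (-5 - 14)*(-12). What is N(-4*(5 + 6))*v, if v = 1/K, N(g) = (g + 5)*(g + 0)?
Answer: 143/19 ≈ 7.5263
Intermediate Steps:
K = 228 (K = -19*(-12) = 228)
N(g) = g*(5 + g) (N(g) = (5 + g)*g = g*(5 + g))
v = 1/228 ≈ 0.0043860
N(-4*(5 + 6))*v = ((-4*(5 + 6))*(5 - 4*(5 + 6)))*(1/228) = ((-4*11)*(5 - 4*11))*(1/228) = -44*(5 - 44)*(1/228) = -44*(-39)*(1/228) = 1716*(1/228) = 143/19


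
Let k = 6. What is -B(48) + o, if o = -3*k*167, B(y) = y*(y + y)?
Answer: -7614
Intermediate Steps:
B(y) = 2*y² (B(y) = y*(2*y) = 2*y²)
o = -3006 (o = -3*6*167 = -18*167 = -3006)
-B(48) + o = -2*48² - 3006 = -2*2304 - 3006 = -1*4608 - 3006 = -4608 - 3006 = -7614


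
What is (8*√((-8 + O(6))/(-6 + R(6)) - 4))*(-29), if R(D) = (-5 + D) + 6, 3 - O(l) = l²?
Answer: -696*I*√5 ≈ -1556.3*I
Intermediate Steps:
O(l) = 3 - l²
R(D) = 1 + D
(8*√((-8 + O(6))/(-6 + R(6)) - 4))*(-29) = (8*√((-8 + (3 - 1*6²))/(-6 + (1 + 6)) - 4))*(-29) = (8*√((-8 + (3 - 1*36))/(-6 + 7) - 4))*(-29) = (8*√((-8 + (3 - 36))/1 - 4))*(-29) = (8*√((-8 - 33)*1 - 4))*(-29) = (8*√(-41*1 - 4))*(-29) = (8*√(-41 - 4))*(-29) = (8*√(-45))*(-29) = (8*(3*I*√5))*(-29) = (24*I*√5)*(-29) = -696*I*√5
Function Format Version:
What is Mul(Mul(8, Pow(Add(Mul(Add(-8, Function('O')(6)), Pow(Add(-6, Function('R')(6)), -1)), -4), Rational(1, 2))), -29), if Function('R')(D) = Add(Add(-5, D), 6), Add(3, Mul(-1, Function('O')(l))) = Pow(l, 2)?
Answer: Mul(-696, I, Pow(5, Rational(1, 2))) ≈ Mul(-1556.3, I)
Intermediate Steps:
Function('O')(l) = Add(3, Mul(-1, Pow(l, 2)))
Function('R')(D) = Add(1, D)
Mul(Mul(8, Pow(Add(Mul(Add(-8, Function('O')(6)), Pow(Add(-6, Function('R')(6)), -1)), -4), Rational(1, 2))), -29) = Mul(Mul(8, Pow(Add(Mul(Add(-8, Add(3, Mul(-1, Pow(6, 2)))), Pow(Add(-6, Add(1, 6)), -1)), -4), Rational(1, 2))), -29) = Mul(Mul(8, Pow(Add(Mul(Add(-8, Add(3, Mul(-1, 36))), Pow(Add(-6, 7), -1)), -4), Rational(1, 2))), -29) = Mul(Mul(8, Pow(Add(Mul(Add(-8, Add(3, -36)), Pow(1, -1)), -4), Rational(1, 2))), -29) = Mul(Mul(8, Pow(Add(Mul(Add(-8, -33), 1), -4), Rational(1, 2))), -29) = Mul(Mul(8, Pow(Add(Mul(-41, 1), -4), Rational(1, 2))), -29) = Mul(Mul(8, Pow(Add(-41, -4), Rational(1, 2))), -29) = Mul(Mul(8, Pow(-45, Rational(1, 2))), -29) = Mul(Mul(8, Mul(3, I, Pow(5, Rational(1, 2)))), -29) = Mul(Mul(24, I, Pow(5, Rational(1, 2))), -29) = Mul(-696, I, Pow(5, Rational(1, 2)))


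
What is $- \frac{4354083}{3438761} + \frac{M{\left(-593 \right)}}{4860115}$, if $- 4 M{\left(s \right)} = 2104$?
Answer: $- \frac{21163152887831}{16712773917515} \approx -1.2663$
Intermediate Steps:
$M{\left(s \right)} = -526$ ($M{\left(s \right)} = \left(- \frac{1}{4}\right) 2104 = -526$)
$- \frac{4354083}{3438761} + \frac{M{\left(-593 \right)}}{4860115} = - \frac{4354083}{3438761} - \frac{526}{4860115} = - \frac{21163152887831}{16712773917515}$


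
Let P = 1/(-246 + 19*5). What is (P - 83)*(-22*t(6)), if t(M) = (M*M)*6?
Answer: 59561568/151 ≈ 3.9445e+5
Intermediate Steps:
t(M) = 6*M**2 (t(M) = M**2*6 = 6*M**2)
P = -1/151 (P = 1/(-246 + 95) = 1/(-151) = -1/151 ≈ -0.0066225)
(P - 83)*(-22*t(6)) = (-1/151 - 83)*(-132*6**2) = -(-275748)*6*36/151 = -(-275748)*216/151 = -12534/151*(-4752) = 59561568/151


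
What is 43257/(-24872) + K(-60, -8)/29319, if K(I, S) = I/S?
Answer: -422688481/243074056 ≈ -1.7389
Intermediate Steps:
43257/(-24872) + K(-60, -8)/29319 = 43257/(-24872) - 60/(-8)/29319 = 43257*(-1/24872) - 60*(-⅛)*(1/29319) = -43257/24872 + (15/2)*(1/29319) = -43257/24872 + 5/19546 = -422688481/243074056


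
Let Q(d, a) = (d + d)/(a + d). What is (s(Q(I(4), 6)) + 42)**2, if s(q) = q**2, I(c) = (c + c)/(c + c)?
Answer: 4251844/2401 ≈ 1770.9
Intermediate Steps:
I(c) = 1 (I(c) = (2*c)/((2*c)) = (2*c)*(1/(2*c)) = 1)
Q(d, a) = 2*d/(a + d) (Q(d, a) = (2*d)/(a + d) = 2*d/(a + d))
(s(Q(I(4), 6)) + 42)**2 = ((2*1/(6 + 1))**2 + 42)**2 = ((2*1/7)**2 + 42)**2 = ((2*1*(1/7))**2 + 42)**2 = ((2/7)**2 + 42)**2 = (4/49 + 42)**2 = (2062/49)**2 = 4251844/2401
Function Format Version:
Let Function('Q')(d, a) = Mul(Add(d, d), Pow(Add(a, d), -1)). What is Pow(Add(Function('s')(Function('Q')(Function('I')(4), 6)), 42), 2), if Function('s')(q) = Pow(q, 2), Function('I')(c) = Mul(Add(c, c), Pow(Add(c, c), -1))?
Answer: Rational(4251844, 2401) ≈ 1770.9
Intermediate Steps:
Function('I')(c) = 1 (Function('I')(c) = Mul(Mul(2, c), Pow(Mul(2, c), -1)) = Mul(Mul(2, c), Mul(Rational(1, 2), Pow(c, -1))) = 1)
Function('Q')(d, a) = Mul(2, d, Pow(Add(a, d), -1)) (Function('Q')(d, a) = Mul(Mul(2, d), Pow(Add(a, d), -1)) = Mul(2, d, Pow(Add(a, d), -1)))
Pow(Add(Function('s')(Function('Q')(Function('I')(4), 6)), 42), 2) = Pow(Add(Pow(Mul(2, 1, Pow(Add(6, 1), -1)), 2), 42), 2) = Pow(Add(Pow(Mul(2, 1, Pow(7, -1)), 2), 42), 2) = Pow(Add(Pow(Mul(2, 1, Rational(1, 7)), 2), 42), 2) = Pow(Add(Pow(Rational(2, 7), 2), 42), 2) = Pow(Add(Rational(4, 49), 42), 2) = Pow(Rational(2062, 49), 2) = Rational(4251844, 2401)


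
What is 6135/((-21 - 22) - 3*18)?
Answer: -6135/97 ≈ -63.247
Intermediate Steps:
6135/((-21 - 22) - 3*18) = 6135/(-43 - 54) = 6135/(-97) = 6135*(-1/97) = -6135/97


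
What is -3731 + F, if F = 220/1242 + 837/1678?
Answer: -3887139421/1042038 ≈ -3730.3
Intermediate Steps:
F = 704357/1042038 (F = 220*(1/1242) + 837*(1/1678) = 110/621 + 837/1678 = 704357/1042038 ≈ 0.67594)
-3731 + F = -3731 + 704357/1042038 = -3887139421/1042038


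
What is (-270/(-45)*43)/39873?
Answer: 86/13291 ≈ 0.0064705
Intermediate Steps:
(-270/(-45)*43)/39873 = (-270*(-1)/45*43)*(1/39873) = (-10*(-⅗)*43)*(1/39873) = (6*43)*(1/39873) = 258*(1/39873) = 86/13291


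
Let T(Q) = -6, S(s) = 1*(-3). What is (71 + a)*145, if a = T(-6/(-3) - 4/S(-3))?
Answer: 9425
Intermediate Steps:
S(s) = -3
a = -6
(71 + a)*145 = (71 - 6)*145 = 65*145 = 9425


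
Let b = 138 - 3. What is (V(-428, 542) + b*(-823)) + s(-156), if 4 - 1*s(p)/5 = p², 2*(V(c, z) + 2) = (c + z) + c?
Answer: -232924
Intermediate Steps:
b = 135
V(c, z) = -2 + c + z/2 (V(c, z) = -2 + ((c + z) + c)/2 = -2 + (z + 2*c)/2 = -2 + (c + z/2) = -2 + c + z/2)
s(p) = 20 - 5*p²
(V(-428, 542) + b*(-823)) + s(-156) = ((-2 - 428 + (½)*542) + 135*(-823)) + (20 - 5*(-156)²) = ((-2 - 428 + 271) - 111105) + (20 - 5*24336) = (-159 - 111105) + (20 - 121680) = -111264 - 121660 = -232924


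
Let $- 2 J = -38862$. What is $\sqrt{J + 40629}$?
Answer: $2 \sqrt{15015} \approx 245.07$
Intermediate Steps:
$J = 19431$ ($J = \left(- \frac{1}{2}\right) \left(-38862\right) = 19431$)
$\sqrt{J + 40629} = \sqrt{19431 + 40629} = \sqrt{60060} = 2 \sqrt{15015}$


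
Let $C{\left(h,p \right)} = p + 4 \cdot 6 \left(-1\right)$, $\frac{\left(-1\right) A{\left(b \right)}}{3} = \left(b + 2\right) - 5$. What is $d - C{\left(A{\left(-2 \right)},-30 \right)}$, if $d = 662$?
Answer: $716$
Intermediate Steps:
$A{\left(b \right)} = 9 - 3 b$ ($A{\left(b \right)} = - 3 \left(\left(b + 2\right) - 5\right) = - 3 \left(\left(2 + b\right) - 5\right) = - 3 \left(-3 + b\right) = 9 - 3 b$)
$C{\left(h,p \right)} = -24 + p$ ($C{\left(h,p \right)} = p + 4 \left(-6\right) = p - 24 = -24 + p$)
$d - C{\left(A{\left(-2 \right)},-30 \right)} = 662 - \left(-24 - 30\right) = 662 - -54 = 662 + 54 = 716$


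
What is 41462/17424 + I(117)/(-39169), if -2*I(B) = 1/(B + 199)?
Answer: 32074495835/13478992956 ≈ 2.3796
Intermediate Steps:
I(B) = -1/(2*(199 + B)) (I(B) = -1/(2*(B + 199)) = -1/(2*(199 + B)))
41462/17424 + I(117)/(-39169) = 41462/17424 - 1/(398 + 2*117)/(-39169) = 41462*(1/17424) - 1/(398 + 234)*(-1/39169) = 20731/8712 - 1/632*(-1/39169) = 20731/8712 + 1/24754808 = 32074495835/13478992956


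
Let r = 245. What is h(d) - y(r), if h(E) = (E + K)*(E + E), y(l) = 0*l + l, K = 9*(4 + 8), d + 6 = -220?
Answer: 53091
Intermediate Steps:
d = -226 (d = -6 - 220 = -226)
K = 108 (K = 9*12 = 108)
y(l) = l (y(l) = 0 + l = l)
h(E) = 2*E*(108 + E) (h(E) = (E + 108)*(E + E) = (108 + E)*(2*E) = 2*E*(108 + E))
h(d) - y(r) = 2*(-226)*(108 - 226) - 1*245 = 2*(-226)*(-118) - 245 = 53336 - 245 = 53091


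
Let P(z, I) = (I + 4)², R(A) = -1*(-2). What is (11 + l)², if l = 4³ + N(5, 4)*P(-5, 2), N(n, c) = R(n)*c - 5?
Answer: 33489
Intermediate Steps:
R(A) = 2
N(n, c) = -5 + 2*c (N(n, c) = 2*c - 5 = -5 + 2*c)
P(z, I) = (4 + I)²
l = 172 (l = 4³ + (-5 + 2*4)*(4 + 2)² = 64 + (-5 + 8)*6² = 64 + 3*36 = 64 + 108 = 172)
(11 + l)² = (11 + 172)² = 183² = 33489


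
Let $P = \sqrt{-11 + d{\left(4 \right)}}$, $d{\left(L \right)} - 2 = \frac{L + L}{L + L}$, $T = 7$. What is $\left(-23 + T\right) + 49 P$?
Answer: $-16 + 98 i \sqrt{2} \approx -16.0 + 138.59 i$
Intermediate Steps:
$d{\left(L \right)} = 3$ ($d{\left(L \right)} = 2 + \frac{L + L}{L + L} = 2 + \frac{2 L}{2 L} = 2 + 2 L \frac{1}{2 L} = 2 + 1 = 3$)
$P = 2 i \sqrt{2}$ ($P = \sqrt{-11 + 3} = \sqrt{-8} = 2 i \sqrt{2} \approx 2.8284 i$)
$\left(-23 + T\right) + 49 P = \left(-23 + 7\right) + 49 \cdot 2 i \sqrt{2} = -16 + 98 i \sqrt{2}$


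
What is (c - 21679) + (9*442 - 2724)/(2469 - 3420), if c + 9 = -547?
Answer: -7048913/317 ≈ -22236.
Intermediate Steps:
c = -556 (c = -9 - 547 = -556)
(c - 21679) + (9*442 - 2724)/(2469 - 3420) = (-556 - 21679) + (9*442 - 2724)/(2469 - 3420) = -22235 + (3978 - 2724)/(-951) = -22235 + 1254*(-1/951) = -22235 - 418/317 = -7048913/317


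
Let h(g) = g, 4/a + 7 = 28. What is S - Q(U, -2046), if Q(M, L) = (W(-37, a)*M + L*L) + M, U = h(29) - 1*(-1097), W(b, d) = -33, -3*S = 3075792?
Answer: -5175348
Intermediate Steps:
a = 4/21 (a = 4/(-7 + 28) = 4/21 ≈ 0.19048)
S = -1025264 (S = -1/3*3075792 = -1025264)
U = 1126 (U = 29 - 1*(-1097) = 29 + 1097 = 1126)
Q(M, L) = L**2 - 32*M (Q(M, L) = (-33*M + L*L) + M = (-33*M + L**2) + M = (L**2 - 33*M) + M = L**2 - 32*M)
S - Q(U, -2046) = -1025264 - ((-2046)**2 - 32*1126) = -1025264 - (4186116 - 36032) = -1025264 - 1*4150084 = -1025264 - 4150084 = -5175348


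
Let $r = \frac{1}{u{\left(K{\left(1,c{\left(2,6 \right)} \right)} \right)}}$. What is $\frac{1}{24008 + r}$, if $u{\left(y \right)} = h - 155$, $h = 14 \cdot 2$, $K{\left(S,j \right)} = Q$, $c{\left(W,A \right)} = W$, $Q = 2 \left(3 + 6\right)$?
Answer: $\frac{127}{3049015} \approx 4.1653 \cdot 10^{-5}$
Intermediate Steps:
$Q = 18$ ($Q = 2 \cdot 9 = 18$)
$K{\left(S,j \right)} = 18$
$h = 28$
$u{\left(y \right)} = -127$ ($u{\left(y \right)} = 28 - 155 = -127$)
$r = - \frac{1}{127}$ ($r = \frac{1}{-127} = - \frac{1}{127} \approx -0.007874$)
$\frac{1}{24008 + r} = \frac{1}{24008 - \frac{1}{127}} = \frac{1}{\frac{3049015}{127}} = \frac{127}{3049015}$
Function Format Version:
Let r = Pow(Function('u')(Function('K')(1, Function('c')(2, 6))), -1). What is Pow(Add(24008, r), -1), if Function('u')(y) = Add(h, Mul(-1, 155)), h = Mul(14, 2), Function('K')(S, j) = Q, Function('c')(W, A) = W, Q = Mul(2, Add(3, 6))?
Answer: Rational(127, 3049015) ≈ 4.1653e-5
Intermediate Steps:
Q = 18 (Q = Mul(2, 9) = 18)
Function('K')(S, j) = 18
h = 28
Function('u')(y) = -127 (Function('u')(y) = Add(28, Mul(-1, 155)) = Add(28, -155) = -127)
r = Rational(-1, 127) (r = Pow(-127, -1) = Rational(-1, 127) ≈ -0.0078740)
Pow(Add(24008, r), -1) = Pow(Add(24008, Rational(-1, 127)), -1) = Pow(Rational(3049015, 127), -1) = Rational(127, 3049015)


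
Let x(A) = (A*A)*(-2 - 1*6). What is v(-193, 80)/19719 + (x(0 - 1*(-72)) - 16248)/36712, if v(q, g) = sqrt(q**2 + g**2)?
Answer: -555/353 + sqrt(43649)/19719 ≈ -1.5616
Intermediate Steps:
v(q, g) = sqrt(g**2 + q**2)
x(A) = -8*A**2 (x(A) = A**2*(-2 - 6) = A**2*(-8) = -8*A**2)
v(-193, 80)/19719 + (x(0 - 1*(-72)) - 16248)/36712 = sqrt(80**2 + (-193)**2)/19719 + (-8*(0 - 1*(-72))**2 - 16248)/36712 = sqrt(6400 + 37249)*(1/19719) + (-8*(0 + 72)**2 - 16248)*(1/36712) = sqrt(43649)*(1/19719) + (-8*72**2 - 16248)*(1/36712) = sqrt(43649)/19719 + (-8*5184 - 16248)*(1/36712) = sqrt(43649)/19719 + (-41472 - 16248)*(1/36712) = sqrt(43649)/19719 - 57720*1/36712 = sqrt(43649)/19719 - 555/353 = -555/353 + sqrt(43649)/19719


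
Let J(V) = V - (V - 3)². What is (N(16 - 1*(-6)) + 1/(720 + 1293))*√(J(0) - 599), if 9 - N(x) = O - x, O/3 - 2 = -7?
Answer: 370396*I*√38/2013 ≈ 1134.3*I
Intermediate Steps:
O = -15 (O = 6 + 3*(-7) = 6 - 21 = -15)
N(x) = 24 + x (N(x) = 9 - (-15 - x) = 9 + (15 + x) = 24 + x)
J(V) = V - (-3 + V)²
(N(16 - 1*(-6)) + 1/(720 + 1293))*√(J(0) - 599) = ((24 + (16 - 1*(-6))) + 1/(720 + 1293))*√((0 - (-3 + 0)²) - 599) = ((24 + (16 + 6)) + 1/2013)*√((0 - 1*(-3)²) - 599) = ((24 + 22) + 1/2013)*√((0 - 1*9) - 599) = (46 + 1/2013)*√((0 - 9) - 599) = 92599*√(-9 - 599)/2013 = 92599*√(-608)/2013 = 92599*(4*I*√38)/2013 = 370396*I*√38/2013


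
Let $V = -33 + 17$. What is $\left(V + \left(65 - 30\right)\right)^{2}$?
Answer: $361$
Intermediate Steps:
$V = -16$
$\left(V + \left(65 - 30\right)\right)^{2} = \left(-16 + \left(65 - 30\right)\right)^{2} = \left(-16 + 35\right)^{2} = 19^{2} = 361$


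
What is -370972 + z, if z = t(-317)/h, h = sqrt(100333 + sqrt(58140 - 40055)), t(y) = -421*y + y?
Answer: -370972 + 133140/sqrt(100333 + sqrt(18085)) ≈ -3.7055e+5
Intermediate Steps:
t(y) = -420*y
h = sqrt(100333 + sqrt(18085)) ≈ 316.97
z = 133140/sqrt(100333 + sqrt(18085)) (z = (-420*(-317))/(sqrt(100333 + sqrt(18085))) = 133140/sqrt(100333 + sqrt(18085)) ≈ 420.04)
-370972 + z = -370972 + 133140/sqrt(100333 + sqrt(18085))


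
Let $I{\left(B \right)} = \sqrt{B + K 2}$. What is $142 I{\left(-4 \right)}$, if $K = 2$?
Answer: $0$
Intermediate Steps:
$I{\left(B \right)} = \sqrt{4 + B}$ ($I{\left(B \right)} = \sqrt{B + 2 \cdot 2} = \sqrt{B + 4} = \sqrt{4 + B}$)
$142 I{\left(-4 \right)} = 142 \sqrt{4 - 4} = 142 \sqrt{0} = 142 \cdot 0 = 0$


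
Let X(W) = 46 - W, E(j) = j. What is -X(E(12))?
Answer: -34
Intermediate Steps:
-X(E(12)) = -(46 - 1*12) = -(46 - 12) = -1*34 = -34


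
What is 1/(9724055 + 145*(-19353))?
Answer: 1/6917870 ≈ 1.4455e-7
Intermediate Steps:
1/(9724055 + 145*(-19353)) = 1/(9724055 - 2806185) = 1/6917870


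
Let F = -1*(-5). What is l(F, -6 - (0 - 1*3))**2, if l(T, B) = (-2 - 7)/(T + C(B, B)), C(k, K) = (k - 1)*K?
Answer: 81/289 ≈ 0.28028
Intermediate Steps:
F = 5
C(k, K) = K*(-1 + k) (C(k, K) = (-1 + k)*K = K*(-1 + k))
l(T, B) = -9/(T + B*(-1 + B)) (l(T, B) = (-2 - 7)/(T + B*(-1 + B)) = -9/(T + B*(-1 + B)))
l(F, -6 - (0 - 1*3))**2 = (-9/(5 + (-6 - (0 - 1*3))*(-1 + (-6 - (0 - 1*3)))))**2 = (-9/(5 + (-6 - (0 - 3))*(-1 + (-6 - (0 - 3)))))**2 = (-9/(5 + (-6 - 1*(-3))*(-1 + (-6 - 1*(-3)))))**2 = (-9/(5 + (-6 + 3)*(-1 + (-6 + 3))))**2 = (-9/(5 - 3*(-1 - 3)))**2 = (-9/(5 - 3*(-4)))**2 = (-9/(5 + 12))**2 = (-9/17)**2 = 81/289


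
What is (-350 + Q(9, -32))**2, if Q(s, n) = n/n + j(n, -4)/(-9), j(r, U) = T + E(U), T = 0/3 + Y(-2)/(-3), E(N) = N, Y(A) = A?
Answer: 88604569/729 ≈ 1.2154e+5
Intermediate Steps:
T = 2/3 (T = 0/3 - 2/(-3) = 0*(1/3) - 2*(-1/3) = 0 + 2/3 = 2/3 ≈ 0.66667)
j(r, U) = 2/3 + U
Q(s, n) = 37/27 (Q(s, n) = n/n + (2/3 - 4)/(-9) = 1 - 10/3*(-1/9) = 1 + 10/27 = 37/27)
(-350 + Q(9, -32))**2 = (-350 + 37/27)**2 = (-9413/27)**2 = 88604569/729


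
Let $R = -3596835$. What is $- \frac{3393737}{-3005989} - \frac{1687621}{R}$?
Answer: $\frac{17279682184564}{10812046444815} \approx 1.5982$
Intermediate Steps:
$- \frac{3393737}{-3005989} - \frac{1687621}{R} = - \frac{3393737}{-3005989} - \frac{1687621}{-3596835} = \left(-3393737\right) \left(- \frac{1}{3005989}\right) - - \frac{1687621}{3596835} = \frac{3393737}{3005989} + \frac{1687621}{3596835} = \frac{17279682184564}{10812046444815}$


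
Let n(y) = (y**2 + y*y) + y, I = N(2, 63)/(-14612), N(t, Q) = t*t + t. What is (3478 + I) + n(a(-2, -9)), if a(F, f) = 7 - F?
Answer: 26659591/7306 ≈ 3649.0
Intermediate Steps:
N(t, Q) = t + t**2 (N(t, Q) = t**2 + t = t + t**2)
I = -3/7306 (I = (2*(1 + 2))/(-14612) = (2*3)*(-1/14612) = 6*(-1/14612) = -3/7306 ≈ -0.00041062)
n(y) = y + 2*y**2 (n(y) = (y**2 + y**2) + y = 2*y**2 + y = y + 2*y**2)
(3478 + I) + n(a(-2, -9)) = (3478 - 3/7306) + (7 - 1*(-2))*(1 + 2*(7 - 1*(-2))) = 25410265/7306 + (7 + 2)*(1 + 2*(7 + 2)) = 25410265/7306 + 9*(1 + 2*9) = 25410265/7306 + 9*(1 + 18) = 25410265/7306 + 9*19 = 25410265/7306 + 171 = 26659591/7306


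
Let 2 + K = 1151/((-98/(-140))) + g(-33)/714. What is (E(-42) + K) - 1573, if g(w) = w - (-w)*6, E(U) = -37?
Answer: 7607/238 ≈ 31.962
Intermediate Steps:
g(w) = 7*w (g(w) = w - (-6)*w = w + 6*w = 7*w)
K = 390787/238 (K = -2 + (1151/((-98/(-140))) + (7*(-33))/714) = -2 + (1151/((-98*(-1/140))) - 231*1/714) = -2 + (1151/(7/10) - 11/34) = -2 + (1151*(10/7) - 11/34) = -2 + (11510/7 - 11/34) = -2 + 391263/238 = 390787/238 ≈ 1642.0)
(E(-42) + K) - 1573 = (-37 + 390787/238) - 1573 = 381981/238 - 1573 = 7607/238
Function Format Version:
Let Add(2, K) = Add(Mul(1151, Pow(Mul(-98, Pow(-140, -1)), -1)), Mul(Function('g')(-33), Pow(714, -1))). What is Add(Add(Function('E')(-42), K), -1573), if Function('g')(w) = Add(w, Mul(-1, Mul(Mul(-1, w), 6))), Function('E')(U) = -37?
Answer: Rational(7607, 238) ≈ 31.962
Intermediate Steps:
Function('g')(w) = Mul(7, w) (Function('g')(w) = Add(w, Mul(-1, Mul(-6, w))) = Add(w, Mul(6, w)) = Mul(7, w))
K = Rational(390787, 238) (K = Add(-2, Add(Mul(1151, Pow(Mul(-98, Pow(-140, -1)), -1)), Mul(Mul(7, -33), Pow(714, -1)))) = Add(-2, Add(Mul(1151, Pow(Mul(-98, Rational(-1, 140)), -1)), Mul(-231, Rational(1, 714)))) = Add(-2, Add(Mul(1151, Pow(Rational(7, 10), -1)), Rational(-11, 34))) = Add(-2, Add(Mul(1151, Rational(10, 7)), Rational(-11, 34))) = Add(-2, Add(Rational(11510, 7), Rational(-11, 34))) = Add(-2, Rational(391263, 238)) = Rational(390787, 238) ≈ 1642.0)
Add(Add(Function('E')(-42), K), -1573) = Add(Add(-37, Rational(390787, 238)), -1573) = Add(Rational(381981, 238), -1573) = Rational(7607, 238)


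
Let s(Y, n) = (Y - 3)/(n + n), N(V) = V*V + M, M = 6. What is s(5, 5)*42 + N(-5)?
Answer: 197/5 ≈ 39.400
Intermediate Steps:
N(V) = 6 + V² (N(V) = V*V + 6 = V² + 6 = 6 + V²)
s(Y, n) = (-3 + Y)/(2*n) (s(Y, n) = (-3 + Y)/((2*n)) = (-3 + Y)*(1/(2*n)) = (-3 + Y)/(2*n))
s(5, 5)*42 + N(-5) = ((½)*(-3 + 5)/5)*42 + (6 + (-5)²) = ((½)*(⅕)*2)*42 + (6 + 25) = (⅕)*42 + 31 = 42/5 + 31 = 197/5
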